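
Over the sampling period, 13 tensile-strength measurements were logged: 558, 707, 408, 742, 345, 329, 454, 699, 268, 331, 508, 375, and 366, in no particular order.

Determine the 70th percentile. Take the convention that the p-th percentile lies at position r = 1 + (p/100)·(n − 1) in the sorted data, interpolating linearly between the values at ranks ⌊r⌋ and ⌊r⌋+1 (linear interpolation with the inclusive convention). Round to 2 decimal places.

Sorted: 268, 329, 331, 345, 366, 375, 408, 454, 508, 558, 699, 707, 742.
n = 13.
r = 1 + (70/100)·(13 − 1) = 1 + 8.4 = 9.4.
Rank 9 is 508 and rank 10 is 558.
Interpolate: 508 + 0.4·(558 − 508) = 508 + 0.4·50 = 528.

528.00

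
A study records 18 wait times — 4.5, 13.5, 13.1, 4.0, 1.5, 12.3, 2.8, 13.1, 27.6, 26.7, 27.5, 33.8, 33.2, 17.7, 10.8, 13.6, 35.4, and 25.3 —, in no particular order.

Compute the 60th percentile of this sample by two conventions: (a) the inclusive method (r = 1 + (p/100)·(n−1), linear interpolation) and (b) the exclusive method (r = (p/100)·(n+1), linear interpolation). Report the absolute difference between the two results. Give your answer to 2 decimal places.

1.52

Sorted: 1.5, 2.8, 4.0, 4.5, 10.8, 12.3, 13.1, 13.1, 13.5, 13.6, 17.7, 25.3, 26.7, 27.5, 27.6, 33.2, 33.8, 35.4.
n = 18.
(a) r = 11.2; between ranks 11 (17.7) and 12 (25.3): 19.22.
(b) r = 11.4; between ranks 11 (17.7) and 12 (25.3): 20.74.
|19.22 − 20.74| = 1.52.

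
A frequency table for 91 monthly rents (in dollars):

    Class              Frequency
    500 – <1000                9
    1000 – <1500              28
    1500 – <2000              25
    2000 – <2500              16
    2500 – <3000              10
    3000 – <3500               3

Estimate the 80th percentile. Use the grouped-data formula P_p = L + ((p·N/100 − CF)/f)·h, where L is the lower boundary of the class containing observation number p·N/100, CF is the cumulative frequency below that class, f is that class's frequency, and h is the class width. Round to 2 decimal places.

2337.50

N = 91; target position k = 80/100 · 91 = 72.8.
Cumulative frequencies: 9, 37, 62, 78, 88, 91.
Observation 72.8 falls in the class 2000 – <2500.
L = 2000, CF = 62, f = 16, h = 500.
P80 = 2000 + ((72.8 − 62)/16)·500 = 2000 + 337.5 = 2337.5.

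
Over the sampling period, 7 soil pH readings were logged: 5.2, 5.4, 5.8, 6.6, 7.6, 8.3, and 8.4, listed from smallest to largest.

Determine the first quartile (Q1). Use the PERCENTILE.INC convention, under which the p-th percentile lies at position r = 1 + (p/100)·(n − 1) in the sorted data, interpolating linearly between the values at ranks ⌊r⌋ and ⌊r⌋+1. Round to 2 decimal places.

n = 7.
r = 1 + (25/100)·(7 − 1) = 1 + 1.5 = 2.5.
Rank 2 is 5.4 and rank 3 is 5.8.
Interpolate: 5.4 + 0.5·(5.8 − 5.4) = 5.4 + 0.5·0.4 = 5.6.

5.60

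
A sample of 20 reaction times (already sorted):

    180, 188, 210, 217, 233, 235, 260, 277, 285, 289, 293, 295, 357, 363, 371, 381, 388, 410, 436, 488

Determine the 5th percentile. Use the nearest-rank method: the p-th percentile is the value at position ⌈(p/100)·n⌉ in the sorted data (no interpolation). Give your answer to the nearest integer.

180

n = 20.
Position = ⌈5/100 · 20⌉ = ⌈1⌉ = 1.
The value at rank 1 is 180.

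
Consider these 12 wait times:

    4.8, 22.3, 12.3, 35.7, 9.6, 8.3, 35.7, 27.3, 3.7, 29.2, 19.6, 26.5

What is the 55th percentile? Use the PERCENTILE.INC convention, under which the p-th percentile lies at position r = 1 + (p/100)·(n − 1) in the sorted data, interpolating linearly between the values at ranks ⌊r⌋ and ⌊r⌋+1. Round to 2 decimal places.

Sorted: 3.7, 4.8, 8.3, 9.6, 12.3, 19.6, 22.3, 26.5, 27.3, 29.2, 35.7, 35.7.
n = 12.
r = 1 + (55/100)·(12 − 1) = 1 + 6.05 = 7.05.
Rank 7 is 22.3 and rank 8 is 26.5.
Interpolate: 22.3 + 0.05·(26.5 − 22.3) = 22.3 + 0.05·4.2 = 22.51.

22.51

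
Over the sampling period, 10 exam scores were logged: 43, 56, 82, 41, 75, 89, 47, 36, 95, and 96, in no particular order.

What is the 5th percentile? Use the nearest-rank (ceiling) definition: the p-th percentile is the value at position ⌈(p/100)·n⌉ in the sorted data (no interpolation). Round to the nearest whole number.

36

Sorted: 36, 41, 43, 47, 56, 75, 82, 89, 95, 96.
n = 10.
Position = ⌈5/100 · 10⌉ = ⌈0.5⌉ = 1.
The value at rank 1 is 36.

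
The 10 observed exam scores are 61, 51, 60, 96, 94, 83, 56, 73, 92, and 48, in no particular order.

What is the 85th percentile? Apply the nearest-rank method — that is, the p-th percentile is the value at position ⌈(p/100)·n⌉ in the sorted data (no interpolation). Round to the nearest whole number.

Sorted: 48, 51, 56, 60, 61, 73, 83, 92, 94, 96.
n = 10.
Position = ⌈85/100 · 10⌉ = ⌈8.5⌉ = 9.
The value at rank 9 is 94.

94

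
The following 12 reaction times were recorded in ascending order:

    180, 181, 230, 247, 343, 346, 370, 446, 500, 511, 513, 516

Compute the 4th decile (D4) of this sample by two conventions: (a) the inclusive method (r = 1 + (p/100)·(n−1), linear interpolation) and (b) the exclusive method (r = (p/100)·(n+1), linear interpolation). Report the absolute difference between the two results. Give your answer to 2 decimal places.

0.60

n = 12.
(a) r = 5.4; between ranks 5 (343) and 6 (346): 344.2.
(b) r = 5.2; between ranks 5 (343) and 6 (346): 343.6.
|344.2 − 343.6| = 0.6.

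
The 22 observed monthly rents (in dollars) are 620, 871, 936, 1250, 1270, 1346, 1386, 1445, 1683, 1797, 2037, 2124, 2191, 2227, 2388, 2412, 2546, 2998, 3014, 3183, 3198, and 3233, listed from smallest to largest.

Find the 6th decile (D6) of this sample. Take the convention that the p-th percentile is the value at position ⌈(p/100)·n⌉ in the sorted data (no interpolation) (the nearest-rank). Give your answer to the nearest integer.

2227

n = 22.
Position = ⌈60/100 · 22⌉ = ⌈13.2⌉ = 14.
The value at rank 14 is 2227.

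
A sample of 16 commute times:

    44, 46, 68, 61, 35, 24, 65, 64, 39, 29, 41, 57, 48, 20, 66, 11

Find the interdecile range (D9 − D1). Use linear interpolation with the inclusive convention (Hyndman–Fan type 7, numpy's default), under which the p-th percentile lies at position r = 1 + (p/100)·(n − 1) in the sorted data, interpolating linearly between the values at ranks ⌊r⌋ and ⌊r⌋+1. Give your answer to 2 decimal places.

43.50

Sorted: 11, 20, 24, 29, 35, 39, 41, 44, 46, 48, 57, 61, 64, 65, 66, 68.
n = 16.
P10: r = 2.5; ranks 2–3 are 20, 24; interpolating gives 22.
P90: r = 14.5; ranks 14–15 are 65, 66; interpolating gives 65.5.
Difference: 65.5 − 22 = 43.5.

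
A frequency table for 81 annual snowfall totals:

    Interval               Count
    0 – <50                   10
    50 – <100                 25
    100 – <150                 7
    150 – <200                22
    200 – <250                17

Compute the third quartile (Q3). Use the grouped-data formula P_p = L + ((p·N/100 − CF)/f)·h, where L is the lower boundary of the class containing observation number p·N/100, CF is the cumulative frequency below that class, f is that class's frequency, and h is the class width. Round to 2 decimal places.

192.61

N = 81; target position k = 75/100 · 81 = 60.75.
Cumulative frequencies: 10, 35, 42, 64, 81.
Observation 60.75 falls in the class 150 – <200.
L = 150, CF = 42, f = 22, h = 50.
P75 = 150 + ((60.75 − 42)/22)·50 = 150 + 42.6136 = 192.614.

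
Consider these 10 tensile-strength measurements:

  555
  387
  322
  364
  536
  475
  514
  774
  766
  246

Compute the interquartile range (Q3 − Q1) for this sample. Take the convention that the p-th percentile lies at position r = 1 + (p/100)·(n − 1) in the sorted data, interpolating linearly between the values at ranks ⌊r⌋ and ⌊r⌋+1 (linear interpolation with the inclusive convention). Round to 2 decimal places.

Sorted: 246, 322, 364, 387, 475, 514, 536, 555, 766, 774.
n = 10.
P25: r = 3.25; ranks 3–4 are 364, 387; interpolating gives 369.75.
P75: r = 7.75; ranks 7–8 are 536, 555; interpolating gives 550.25.
Difference: 550.25 − 369.75 = 180.5.

180.50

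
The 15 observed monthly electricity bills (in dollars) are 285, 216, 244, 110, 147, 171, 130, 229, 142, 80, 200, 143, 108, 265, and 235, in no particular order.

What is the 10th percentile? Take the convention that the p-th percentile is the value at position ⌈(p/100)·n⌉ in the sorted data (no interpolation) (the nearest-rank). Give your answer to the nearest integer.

Sorted: 80, 108, 110, 130, 142, 143, 147, 171, 200, 216, 229, 235, 244, 265, 285.
n = 15.
Position = ⌈10/100 · 15⌉ = ⌈1.5⌉ = 2.
The value at rank 2 is 108.

108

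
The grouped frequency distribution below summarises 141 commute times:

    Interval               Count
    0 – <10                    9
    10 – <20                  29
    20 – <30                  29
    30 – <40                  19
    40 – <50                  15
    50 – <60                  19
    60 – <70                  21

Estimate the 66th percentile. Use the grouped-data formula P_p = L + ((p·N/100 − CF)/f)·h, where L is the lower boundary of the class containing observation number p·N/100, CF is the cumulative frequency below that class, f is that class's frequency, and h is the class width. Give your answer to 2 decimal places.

N = 141; target position k = 66/100 · 141 = 93.06.
Cumulative frequencies: 9, 38, 67, 86, 101, 120, 141.
Observation 93.06 falls in the class 40 – <50.
L = 40, CF = 86, f = 15, h = 10.
P66 = 40 + ((93.06 − 86)/15)·10 = 40 + 4.70667 = 44.7067.

44.71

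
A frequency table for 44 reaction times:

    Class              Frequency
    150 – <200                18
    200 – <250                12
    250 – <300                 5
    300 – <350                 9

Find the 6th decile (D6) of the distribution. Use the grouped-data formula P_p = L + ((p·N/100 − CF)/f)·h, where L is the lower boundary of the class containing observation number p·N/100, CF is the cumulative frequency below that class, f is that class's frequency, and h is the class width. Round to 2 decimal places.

N = 44; target position k = 60/100 · 44 = 26.4.
Cumulative frequencies: 18, 30, 35, 44.
Observation 26.4 falls in the class 200 – <250.
L = 200, CF = 18, f = 12, h = 50.
P60 = 200 + ((26.4 − 18)/12)·50 = 200 + 35 = 235.

235.00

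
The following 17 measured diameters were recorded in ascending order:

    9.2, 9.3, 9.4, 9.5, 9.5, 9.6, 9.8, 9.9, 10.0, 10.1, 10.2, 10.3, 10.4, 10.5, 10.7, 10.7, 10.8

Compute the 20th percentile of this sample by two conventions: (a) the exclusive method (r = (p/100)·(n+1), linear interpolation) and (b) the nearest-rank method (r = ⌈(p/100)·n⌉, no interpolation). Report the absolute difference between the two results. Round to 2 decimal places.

0.04

n = 17.
(a) r = 3.6; between ranks 3 (9.4) and 4 (9.5): 9.46.
(b) the nearest-rank method: rank 4 → 9.5.
|9.46 − 9.5| = 0.04.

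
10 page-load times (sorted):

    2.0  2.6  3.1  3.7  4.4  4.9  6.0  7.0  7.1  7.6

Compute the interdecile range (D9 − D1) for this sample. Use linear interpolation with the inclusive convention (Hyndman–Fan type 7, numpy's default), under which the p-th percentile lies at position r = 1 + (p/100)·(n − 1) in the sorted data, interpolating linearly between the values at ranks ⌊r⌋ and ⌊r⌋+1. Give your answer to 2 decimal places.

4.61

n = 10.
P10: r = 1.9; ranks 1–2 are 2.0, 2.6; interpolating gives 2.54.
P90: r = 9.1; ranks 9–10 are 7.1, 7.6; interpolating gives 7.15.
Difference: 7.15 − 2.54 = 4.61.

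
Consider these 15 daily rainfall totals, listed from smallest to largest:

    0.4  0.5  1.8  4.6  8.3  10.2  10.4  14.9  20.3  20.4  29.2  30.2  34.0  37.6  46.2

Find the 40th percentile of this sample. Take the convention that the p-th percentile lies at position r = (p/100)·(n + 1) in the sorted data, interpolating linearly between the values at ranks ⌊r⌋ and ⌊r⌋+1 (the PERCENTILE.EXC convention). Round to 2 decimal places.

n = 15.
r = (40/100)·(15 + 1) = 6.4.
Rank 6 is 10.2 and rank 7 is 10.4.
Interpolate: 10.2 + 0.4·(10.4 − 10.2) = 10.2 + 0.4·0.2 = 10.28.

10.28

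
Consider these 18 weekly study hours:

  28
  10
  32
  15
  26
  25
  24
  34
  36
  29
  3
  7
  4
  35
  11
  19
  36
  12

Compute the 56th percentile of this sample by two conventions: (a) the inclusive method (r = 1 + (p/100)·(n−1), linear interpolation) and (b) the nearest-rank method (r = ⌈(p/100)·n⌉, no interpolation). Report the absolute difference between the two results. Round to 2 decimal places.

Sorted: 3, 4, 7, 10, 11, 12, 15, 19, 24, 25, 26, 28, 29, 32, 34, 35, 36, 36.
n = 18.
(a) r = 10.52; between ranks 10 (25) and 11 (26): 25.52.
(b) the nearest-rank method: rank 11 → 26.
|25.52 − 26| = 0.48.

0.48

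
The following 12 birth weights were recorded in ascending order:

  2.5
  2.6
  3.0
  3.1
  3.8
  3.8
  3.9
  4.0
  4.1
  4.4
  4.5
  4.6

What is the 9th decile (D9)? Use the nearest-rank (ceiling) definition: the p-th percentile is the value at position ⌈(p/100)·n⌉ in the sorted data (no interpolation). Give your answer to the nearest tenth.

n = 12.
Position = ⌈90/100 · 12⌉ = ⌈10.8⌉ = 11.
The value at rank 11 is 4.5.

4.5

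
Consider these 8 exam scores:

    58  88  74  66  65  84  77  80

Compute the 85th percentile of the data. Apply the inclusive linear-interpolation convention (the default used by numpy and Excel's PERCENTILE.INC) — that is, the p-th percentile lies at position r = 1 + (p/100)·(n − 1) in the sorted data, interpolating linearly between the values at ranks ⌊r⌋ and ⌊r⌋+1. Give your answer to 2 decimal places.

Sorted: 58, 65, 66, 74, 77, 80, 84, 88.
n = 8.
r = 1 + (85/100)·(8 − 1) = 1 + 5.95 = 6.95.
Rank 6 is 80 and rank 7 is 84.
Interpolate: 80 + 0.95·(84 − 80) = 80 + 0.95·4 = 83.8.

83.80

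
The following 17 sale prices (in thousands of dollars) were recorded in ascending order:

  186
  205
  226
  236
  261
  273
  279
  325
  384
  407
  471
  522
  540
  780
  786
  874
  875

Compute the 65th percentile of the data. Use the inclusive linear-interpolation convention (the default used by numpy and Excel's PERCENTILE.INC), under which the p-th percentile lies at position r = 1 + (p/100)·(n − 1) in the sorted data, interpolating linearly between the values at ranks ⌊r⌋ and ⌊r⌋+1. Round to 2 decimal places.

n = 17.
r = 1 + (65/100)·(17 − 1) = 1 + 10.4 = 11.4.
Rank 11 is 471 and rank 12 is 522.
Interpolate: 471 + 0.4·(522 − 471) = 471 + 0.4·51 = 491.4.

491.40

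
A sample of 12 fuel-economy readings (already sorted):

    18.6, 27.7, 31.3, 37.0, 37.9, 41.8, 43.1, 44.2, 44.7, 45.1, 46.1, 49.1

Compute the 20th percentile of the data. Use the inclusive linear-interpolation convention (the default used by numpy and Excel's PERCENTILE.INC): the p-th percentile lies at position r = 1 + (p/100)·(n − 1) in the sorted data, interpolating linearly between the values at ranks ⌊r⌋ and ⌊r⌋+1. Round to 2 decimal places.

32.44

n = 12.
r = 1 + (20/100)·(12 − 1) = 1 + 2.2 = 3.2.
Rank 3 is 31.3 and rank 4 is 37.0.
Interpolate: 31.3 + 0.2·(37.0 − 31.3) = 31.3 + 0.2·5.7 = 32.44.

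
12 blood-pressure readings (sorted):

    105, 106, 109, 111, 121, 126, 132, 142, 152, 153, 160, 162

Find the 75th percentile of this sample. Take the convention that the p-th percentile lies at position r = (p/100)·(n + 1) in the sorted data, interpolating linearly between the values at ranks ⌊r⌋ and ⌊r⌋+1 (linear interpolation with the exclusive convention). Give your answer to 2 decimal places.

n = 12.
r = (75/100)·(12 + 1) = 9.75.
Rank 9 is 152 and rank 10 is 153.
Interpolate: 152 + 0.75·(153 − 152) = 152 + 0.75·1 = 152.75.

152.75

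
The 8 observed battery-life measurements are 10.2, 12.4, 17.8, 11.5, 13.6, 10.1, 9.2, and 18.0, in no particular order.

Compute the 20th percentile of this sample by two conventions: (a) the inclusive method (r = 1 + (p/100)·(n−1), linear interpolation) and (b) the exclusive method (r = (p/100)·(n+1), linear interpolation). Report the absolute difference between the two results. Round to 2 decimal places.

0.22

Sorted: 9.2, 10.1, 10.2, 11.5, 12.4, 13.6, 17.8, 18.0.
n = 8.
(a) r = 2.4; between ranks 2 (10.1) and 3 (10.2): 10.14.
(b) r = 1.8; between ranks 1 (9.2) and 2 (10.1): 9.92.
|10.14 − 9.92| = 0.22.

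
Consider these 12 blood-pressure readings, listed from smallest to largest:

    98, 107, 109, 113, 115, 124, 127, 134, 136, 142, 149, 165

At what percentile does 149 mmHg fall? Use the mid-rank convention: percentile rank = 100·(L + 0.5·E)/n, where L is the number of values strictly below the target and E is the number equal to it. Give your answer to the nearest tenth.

Count below 149: L = 10; count equal: E = 1; n = 12.
Percentile rank = 100·(10 + 0.5·1)/12 = 100·10.5/12 = 87.5.

87.5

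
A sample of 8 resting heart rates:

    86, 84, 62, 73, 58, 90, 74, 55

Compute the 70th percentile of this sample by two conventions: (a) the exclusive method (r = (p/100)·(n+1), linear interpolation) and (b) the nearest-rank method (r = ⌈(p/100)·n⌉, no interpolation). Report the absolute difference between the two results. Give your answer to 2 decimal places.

0.60

Sorted: 55, 58, 62, 73, 74, 84, 86, 90.
n = 8.
(a) r = 6.3; between ranks 6 (84) and 7 (86): 84.6.
(b) the nearest-rank method: rank 6 → 84.
|84.6 − 84| = 0.6.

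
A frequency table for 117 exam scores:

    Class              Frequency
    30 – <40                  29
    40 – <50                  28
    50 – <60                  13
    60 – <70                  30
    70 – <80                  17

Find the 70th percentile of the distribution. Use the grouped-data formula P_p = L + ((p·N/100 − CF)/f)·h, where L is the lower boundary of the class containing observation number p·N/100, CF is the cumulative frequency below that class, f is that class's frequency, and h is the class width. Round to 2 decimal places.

63.97

N = 117; target position k = 70/100 · 117 = 81.9.
Cumulative frequencies: 29, 57, 70, 100, 117.
Observation 81.9 falls in the class 60 – <70.
L = 60, CF = 70, f = 30, h = 10.
P70 = 60 + ((81.9 − 70)/30)·10 = 60 + 3.96667 = 63.9667.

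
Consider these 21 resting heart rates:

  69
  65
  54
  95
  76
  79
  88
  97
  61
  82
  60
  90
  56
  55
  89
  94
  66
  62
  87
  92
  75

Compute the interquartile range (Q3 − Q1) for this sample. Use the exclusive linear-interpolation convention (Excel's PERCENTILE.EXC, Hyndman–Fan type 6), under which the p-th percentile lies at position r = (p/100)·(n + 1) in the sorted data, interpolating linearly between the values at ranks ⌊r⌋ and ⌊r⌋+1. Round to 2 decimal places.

28.00

Sorted: 54, 55, 56, 60, 61, 62, 65, 66, 69, 75, 76, 79, 82, 87, 88, 89, 90, 92, 94, 95, 97.
n = 21.
P25: r = 5.5; ranks 5–6 are 61, 62; interpolating gives 61.5.
P75: r = 16.5; ranks 16–17 are 89, 90; interpolating gives 89.5.
Difference: 89.5 − 61.5 = 28.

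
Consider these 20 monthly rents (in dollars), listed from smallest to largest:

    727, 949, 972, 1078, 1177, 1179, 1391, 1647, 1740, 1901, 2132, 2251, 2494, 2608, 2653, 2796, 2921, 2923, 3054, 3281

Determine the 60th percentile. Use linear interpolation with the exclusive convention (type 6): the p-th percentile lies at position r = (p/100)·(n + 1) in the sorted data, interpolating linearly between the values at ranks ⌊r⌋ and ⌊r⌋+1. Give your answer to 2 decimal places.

n = 20.
r = (60/100)·(20 + 1) = 12.6.
Rank 12 is 2251 and rank 13 is 2494.
Interpolate: 2251 + 0.6·(2494 − 2251) = 2251 + 0.6·243 = 2396.8.

2396.80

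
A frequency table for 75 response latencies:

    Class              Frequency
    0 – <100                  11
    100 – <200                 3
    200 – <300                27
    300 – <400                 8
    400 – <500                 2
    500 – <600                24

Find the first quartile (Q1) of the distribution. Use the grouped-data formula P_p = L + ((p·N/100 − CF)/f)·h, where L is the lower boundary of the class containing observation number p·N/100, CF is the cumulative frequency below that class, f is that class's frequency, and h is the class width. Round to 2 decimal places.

N = 75; target position k = 25/100 · 75 = 18.75.
Cumulative frequencies: 11, 14, 41, 49, 51, 75.
Observation 18.75 falls in the class 200 – <300.
L = 200, CF = 14, f = 27, h = 100.
P25 = 200 + ((18.75 − 14)/27)·100 = 200 + 17.5926 = 217.593.

217.59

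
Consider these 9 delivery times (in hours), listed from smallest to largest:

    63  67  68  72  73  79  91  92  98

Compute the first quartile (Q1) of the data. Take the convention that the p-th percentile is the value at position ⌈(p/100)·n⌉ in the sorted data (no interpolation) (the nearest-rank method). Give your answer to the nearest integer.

n = 9.
Position = ⌈25/100 · 9⌉ = ⌈2.25⌉ = 3.
The value at rank 3 is 68.

68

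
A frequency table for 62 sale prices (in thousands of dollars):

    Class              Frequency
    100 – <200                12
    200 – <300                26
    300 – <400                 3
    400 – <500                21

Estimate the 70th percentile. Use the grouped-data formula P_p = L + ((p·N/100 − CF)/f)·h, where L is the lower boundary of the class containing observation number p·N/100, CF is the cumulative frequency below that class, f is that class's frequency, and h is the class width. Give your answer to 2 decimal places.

411.43

N = 62; target position k = 70/100 · 62 = 43.4.
Cumulative frequencies: 12, 38, 41, 62.
Observation 43.4 falls in the class 400 – <500.
L = 400, CF = 41, f = 21, h = 100.
P70 = 400 + ((43.4 − 41)/21)·100 = 400 + 11.4286 = 411.429.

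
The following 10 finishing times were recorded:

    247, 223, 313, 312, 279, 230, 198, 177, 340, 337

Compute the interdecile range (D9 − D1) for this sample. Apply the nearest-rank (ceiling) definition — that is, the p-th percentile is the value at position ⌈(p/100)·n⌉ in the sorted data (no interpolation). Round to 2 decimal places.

Sorted: 177, 198, 223, 230, 247, 279, 312, 313, 337, 340.
n = 10.
P10: rank ⌈10/100·10⌉ = 1 → 177.
P90: rank ⌈90/100·10⌉ = 9 → 337.
Difference: 337 − 177 = 160.

160.00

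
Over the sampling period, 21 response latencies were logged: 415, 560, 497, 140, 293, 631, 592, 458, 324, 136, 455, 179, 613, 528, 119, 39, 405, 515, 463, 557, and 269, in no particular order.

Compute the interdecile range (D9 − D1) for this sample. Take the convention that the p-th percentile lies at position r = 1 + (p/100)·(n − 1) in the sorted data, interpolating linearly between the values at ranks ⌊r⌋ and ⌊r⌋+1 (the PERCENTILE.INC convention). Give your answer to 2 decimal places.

456.00

Sorted: 39, 119, 136, 140, 179, 269, 293, 324, 405, 415, 455, 458, 463, 497, 515, 528, 557, 560, 592, 613, 631.
n = 21.
P10: r = 3 (integer) → 136.
P90: r = 19 (integer) → 592.
Difference: 592 − 136 = 456.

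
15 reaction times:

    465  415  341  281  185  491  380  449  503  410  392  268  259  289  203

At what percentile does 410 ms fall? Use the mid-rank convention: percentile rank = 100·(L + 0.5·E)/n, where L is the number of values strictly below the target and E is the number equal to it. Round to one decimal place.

Sorted: 185, 203, 259, 268, 281, 289, 341, 380, 392, 410, 415, 449, 465, 491, 503.
Count below 410: L = 9; count equal: E = 1; n = 15.
Percentile rank = 100·(9 + 0.5·1)/15 = 100·9.5/15 = 63.33.

63.3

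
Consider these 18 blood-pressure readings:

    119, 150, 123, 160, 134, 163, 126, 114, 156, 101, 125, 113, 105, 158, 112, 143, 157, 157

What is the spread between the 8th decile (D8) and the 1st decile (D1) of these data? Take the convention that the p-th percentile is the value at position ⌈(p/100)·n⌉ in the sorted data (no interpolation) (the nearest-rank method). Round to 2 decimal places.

Sorted: 101, 105, 112, 113, 114, 119, 123, 125, 126, 134, 143, 150, 156, 157, 157, 158, 160, 163.
n = 18.
P10: rank ⌈10/100·18⌉ = 2 → 105.
P80: rank ⌈80/100·18⌉ = 15 → 157.
Difference: 157 − 105 = 52.

52.00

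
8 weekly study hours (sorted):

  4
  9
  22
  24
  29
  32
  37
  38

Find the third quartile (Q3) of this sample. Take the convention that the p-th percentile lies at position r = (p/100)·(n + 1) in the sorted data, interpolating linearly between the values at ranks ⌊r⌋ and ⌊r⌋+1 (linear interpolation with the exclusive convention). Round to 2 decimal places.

n = 8.
r = (75/100)·(8 + 1) = 6.75.
Rank 6 is 32 and rank 7 is 37.
Interpolate: 32 + 0.75·(37 − 32) = 32 + 0.75·5 = 35.75.

35.75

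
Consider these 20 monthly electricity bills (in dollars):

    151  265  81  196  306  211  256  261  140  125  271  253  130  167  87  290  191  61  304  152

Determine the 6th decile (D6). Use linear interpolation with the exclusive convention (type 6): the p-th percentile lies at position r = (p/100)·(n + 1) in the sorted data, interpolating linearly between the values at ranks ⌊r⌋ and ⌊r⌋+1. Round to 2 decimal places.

236.20

Sorted: 61, 81, 87, 125, 130, 140, 151, 152, 167, 191, 196, 211, 253, 256, 261, 265, 271, 290, 304, 306.
n = 20.
r = (60/100)·(20 + 1) = 12.6.
Rank 12 is 211 and rank 13 is 253.
Interpolate: 211 + 0.6·(253 − 211) = 211 + 0.6·42 = 236.2.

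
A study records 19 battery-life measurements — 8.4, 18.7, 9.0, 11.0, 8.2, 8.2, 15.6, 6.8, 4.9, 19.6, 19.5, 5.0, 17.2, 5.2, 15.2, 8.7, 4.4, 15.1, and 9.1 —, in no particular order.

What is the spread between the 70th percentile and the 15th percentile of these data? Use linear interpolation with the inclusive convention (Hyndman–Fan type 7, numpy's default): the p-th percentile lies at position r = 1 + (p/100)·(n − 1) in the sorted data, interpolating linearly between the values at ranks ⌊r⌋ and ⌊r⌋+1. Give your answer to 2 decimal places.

10.02

Sorted: 4.4, 4.9, 5.0, 5.2, 6.8, 8.2, 8.2, 8.4, 8.7, 9.0, 9.1, 11.0, 15.1, 15.2, 15.6, 17.2, 18.7, 19.5, 19.6.
n = 19.
P15: r = 3.7; ranks 3–4 are 5.0, 5.2; interpolating gives 5.14.
P70: r = 13.6; ranks 13–14 are 15.1, 15.2; interpolating gives 15.16.
Difference: 15.16 − 5.14 = 10.02.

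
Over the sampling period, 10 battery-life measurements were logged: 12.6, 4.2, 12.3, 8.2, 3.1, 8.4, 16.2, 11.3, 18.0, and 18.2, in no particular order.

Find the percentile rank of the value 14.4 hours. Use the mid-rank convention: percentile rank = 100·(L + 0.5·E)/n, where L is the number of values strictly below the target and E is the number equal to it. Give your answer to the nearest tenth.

Sorted: 3.1, 4.2, 8.2, 8.4, 11.3, 12.3, 12.6, 16.2, 18.0, 18.2.
Count below 14.4: L = 7; count equal: E = 0; n = 10.
Percentile rank = 100·(7 + 0.5·0)/10 = 100·7/10 = 70.

70.0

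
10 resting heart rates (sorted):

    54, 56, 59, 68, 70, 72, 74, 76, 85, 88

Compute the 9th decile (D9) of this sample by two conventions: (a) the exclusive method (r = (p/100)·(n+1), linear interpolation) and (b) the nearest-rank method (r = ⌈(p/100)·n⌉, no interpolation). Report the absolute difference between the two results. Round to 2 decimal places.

2.70

n = 10.
(a) r = 9.9; between ranks 9 (85) and 10 (88): 87.7.
(b) the nearest-rank method: rank 9 → 85.
|87.7 − 85| = 2.7.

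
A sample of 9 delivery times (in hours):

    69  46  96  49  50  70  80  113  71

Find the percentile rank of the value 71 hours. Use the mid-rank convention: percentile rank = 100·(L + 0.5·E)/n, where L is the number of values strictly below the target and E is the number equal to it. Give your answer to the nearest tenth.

Sorted: 46, 49, 50, 69, 70, 71, 80, 96, 113.
Count below 71: L = 5; count equal: E = 1; n = 9.
Percentile rank = 100·(5 + 0.5·1)/9 = 100·5.5/9 = 61.11.

61.1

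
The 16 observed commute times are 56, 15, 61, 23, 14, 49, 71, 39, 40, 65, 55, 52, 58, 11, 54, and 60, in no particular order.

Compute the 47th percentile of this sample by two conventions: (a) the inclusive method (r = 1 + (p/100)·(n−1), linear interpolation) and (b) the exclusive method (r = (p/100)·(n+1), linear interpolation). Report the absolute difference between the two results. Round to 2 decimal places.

Sorted: 11, 14, 15, 23, 39, 40, 49, 52, 54, 55, 56, 58, 60, 61, 65, 71.
n = 16.
(a) r = 8.05; between ranks 8 (52) and 9 (54): 52.1.
(b) r = 7.99; between ranks 7 (49) and 8 (52): 51.97.
|52.1 − 51.97| = 0.13.

0.13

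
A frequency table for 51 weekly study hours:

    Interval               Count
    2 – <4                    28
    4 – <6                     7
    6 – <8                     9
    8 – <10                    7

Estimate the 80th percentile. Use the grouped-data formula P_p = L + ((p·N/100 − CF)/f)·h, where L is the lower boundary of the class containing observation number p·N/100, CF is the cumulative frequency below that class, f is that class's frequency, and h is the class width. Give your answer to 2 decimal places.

N = 51; target position k = 80/100 · 51 = 40.8.
Cumulative frequencies: 28, 35, 44, 51.
Observation 40.8 falls in the class 6 – <8.
L = 6, CF = 35, f = 9, h = 2.
P80 = 6 + ((40.8 − 35)/9)·2 = 6 + 1.28889 = 7.28889.

7.29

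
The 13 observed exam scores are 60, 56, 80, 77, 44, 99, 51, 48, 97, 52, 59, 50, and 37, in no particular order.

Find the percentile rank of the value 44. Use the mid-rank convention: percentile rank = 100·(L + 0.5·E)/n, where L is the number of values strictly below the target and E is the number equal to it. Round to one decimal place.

11.5

Sorted: 37, 44, 48, 50, 51, 52, 56, 59, 60, 77, 80, 97, 99.
Count below 44: L = 1; count equal: E = 1; n = 13.
Percentile rank = 100·(1 + 0.5·1)/13 = 100·1.5/13 = 11.54.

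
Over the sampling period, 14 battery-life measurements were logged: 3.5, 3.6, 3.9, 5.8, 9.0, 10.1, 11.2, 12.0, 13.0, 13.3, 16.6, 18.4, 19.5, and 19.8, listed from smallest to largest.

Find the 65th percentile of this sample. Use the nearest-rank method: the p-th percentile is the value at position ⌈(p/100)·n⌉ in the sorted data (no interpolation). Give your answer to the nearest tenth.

13.3

n = 14.
Position = ⌈65/100 · 14⌉ = ⌈9.1⌉ = 10.
The value at rank 10 is 13.3.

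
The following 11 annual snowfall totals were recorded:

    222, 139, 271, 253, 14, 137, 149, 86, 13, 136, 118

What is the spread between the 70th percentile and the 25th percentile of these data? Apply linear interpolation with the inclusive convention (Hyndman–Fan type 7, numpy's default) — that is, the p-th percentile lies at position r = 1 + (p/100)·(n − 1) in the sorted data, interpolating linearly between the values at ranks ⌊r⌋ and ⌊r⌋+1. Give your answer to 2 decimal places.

47.00

Sorted: 13, 14, 86, 118, 136, 137, 139, 149, 222, 253, 271.
n = 11.
P25: r = 3.5; ranks 3–4 are 86, 118; interpolating gives 102.
P70: r = 8 (integer) → 149.
Difference: 149 − 102 = 47.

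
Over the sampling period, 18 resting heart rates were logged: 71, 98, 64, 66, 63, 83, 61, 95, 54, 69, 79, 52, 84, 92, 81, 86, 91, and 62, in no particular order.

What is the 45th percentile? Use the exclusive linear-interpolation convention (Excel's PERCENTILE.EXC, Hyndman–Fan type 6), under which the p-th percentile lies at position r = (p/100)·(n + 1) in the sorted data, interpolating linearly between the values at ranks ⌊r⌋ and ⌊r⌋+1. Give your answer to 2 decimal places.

Sorted: 52, 54, 61, 62, 63, 64, 66, 69, 71, 79, 81, 83, 84, 86, 91, 92, 95, 98.
n = 18.
r = (45/100)·(18 + 1) = 8.55.
Rank 8 is 69 and rank 9 is 71.
Interpolate: 69 + 0.55·(71 − 69) = 69 + 0.55·2 = 70.1.

70.10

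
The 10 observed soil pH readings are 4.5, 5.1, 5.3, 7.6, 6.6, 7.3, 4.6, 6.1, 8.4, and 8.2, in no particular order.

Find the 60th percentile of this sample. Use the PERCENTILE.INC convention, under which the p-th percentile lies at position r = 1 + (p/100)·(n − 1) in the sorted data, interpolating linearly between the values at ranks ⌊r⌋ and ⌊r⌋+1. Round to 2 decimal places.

6.88

Sorted: 4.5, 4.6, 5.1, 5.3, 6.1, 6.6, 7.3, 7.6, 8.2, 8.4.
n = 10.
r = 1 + (60/100)·(10 − 1) = 1 + 5.4 = 6.4.
Rank 6 is 6.6 and rank 7 is 7.3.
Interpolate: 6.6 + 0.4·(7.3 − 6.6) = 6.6 + 0.4·0.7 = 6.88.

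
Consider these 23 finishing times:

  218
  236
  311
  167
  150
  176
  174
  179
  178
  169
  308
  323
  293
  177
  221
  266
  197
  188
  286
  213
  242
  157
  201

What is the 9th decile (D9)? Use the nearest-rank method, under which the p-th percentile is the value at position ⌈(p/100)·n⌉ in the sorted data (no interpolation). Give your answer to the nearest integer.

Sorted: 150, 157, 167, 169, 174, 176, 177, 178, 179, 188, 197, 201, 213, 218, 221, 236, 242, 266, 286, 293, 308, 311, 323.
n = 23.
Position = ⌈90/100 · 23⌉ = ⌈20.7⌉ = 21.
The value at rank 21 is 308.

308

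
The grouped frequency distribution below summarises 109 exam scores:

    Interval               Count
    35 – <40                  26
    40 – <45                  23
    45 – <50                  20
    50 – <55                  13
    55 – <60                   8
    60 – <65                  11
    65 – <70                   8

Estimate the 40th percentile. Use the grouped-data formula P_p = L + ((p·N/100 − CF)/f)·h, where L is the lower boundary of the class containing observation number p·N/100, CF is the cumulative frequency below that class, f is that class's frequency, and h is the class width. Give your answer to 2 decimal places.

N = 109; target position k = 40/100 · 109 = 43.6.
Cumulative frequencies: 26, 49, 69, 82, 90, 101, 109.
Observation 43.6 falls in the class 40 – <45.
L = 40, CF = 26, f = 23, h = 5.
P40 = 40 + ((43.6 − 26)/23)·5 = 40 + 3.82609 = 43.8261.

43.83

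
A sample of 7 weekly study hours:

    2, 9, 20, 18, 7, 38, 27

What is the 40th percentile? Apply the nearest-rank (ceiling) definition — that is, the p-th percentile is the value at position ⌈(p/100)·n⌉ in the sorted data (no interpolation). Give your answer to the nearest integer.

Sorted: 2, 7, 9, 18, 20, 27, 38.
n = 7.
Position = ⌈40/100 · 7⌉ = ⌈2.8⌉ = 3.
The value at rank 3 is 9.

9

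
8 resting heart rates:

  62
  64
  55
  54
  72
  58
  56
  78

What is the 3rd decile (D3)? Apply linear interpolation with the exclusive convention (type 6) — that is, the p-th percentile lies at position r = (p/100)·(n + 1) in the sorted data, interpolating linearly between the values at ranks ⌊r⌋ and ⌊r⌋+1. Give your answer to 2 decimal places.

55.70

Sorted: 54, 55, 56, 58, 62, 64, 72, 78.
n = 8.
r = (30/100)·(8 + 1) = 2.7.
Rank 2 is 55 and rank 3 is 56.
Interpolate: 55 + 0.7·(56 − 55) = 55 + 0.7·1 = 55.7.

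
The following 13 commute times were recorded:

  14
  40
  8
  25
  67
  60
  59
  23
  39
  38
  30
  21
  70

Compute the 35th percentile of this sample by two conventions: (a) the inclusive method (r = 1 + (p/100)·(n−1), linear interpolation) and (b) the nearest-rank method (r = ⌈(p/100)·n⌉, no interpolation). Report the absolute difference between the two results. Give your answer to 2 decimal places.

Sorted: 8, 14, 21, 23, 25, 30, 38, 39, 40, 59, 60, 67, 70.
n = 13.
(a) r = 5.2; between ranks 5 (25) and 6 (30): 26.
(b) the nearest-rank method: rank 5 → 25.
|26 − 25| = 1.

1.00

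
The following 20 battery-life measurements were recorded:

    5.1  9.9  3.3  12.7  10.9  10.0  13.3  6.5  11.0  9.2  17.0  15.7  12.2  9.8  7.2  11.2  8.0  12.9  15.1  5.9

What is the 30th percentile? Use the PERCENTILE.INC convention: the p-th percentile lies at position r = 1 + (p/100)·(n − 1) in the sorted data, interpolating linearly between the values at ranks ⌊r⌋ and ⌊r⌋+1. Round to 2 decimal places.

Sorted: 3.3, 5.1, 5.9, 6.5, 7.2, 8.0, 9.2, 9.8, 9.9, 10.0, 10.9, 11.0, 11.2, 12.2, 12.7, 12.9, 13.3, 15.1, 15.7, 17.0.
n = 20.
r = 1 + (30/100)·(20 − 1) = 1 + 5.7 = 6.7.
Rank 6 is 8.0 and rank 7 is 9.2.
Interpolate: 8.0 + 0.7·(9.2 − 8.0) = 8.0 + 0.7·1.2 = 8.84.

8.84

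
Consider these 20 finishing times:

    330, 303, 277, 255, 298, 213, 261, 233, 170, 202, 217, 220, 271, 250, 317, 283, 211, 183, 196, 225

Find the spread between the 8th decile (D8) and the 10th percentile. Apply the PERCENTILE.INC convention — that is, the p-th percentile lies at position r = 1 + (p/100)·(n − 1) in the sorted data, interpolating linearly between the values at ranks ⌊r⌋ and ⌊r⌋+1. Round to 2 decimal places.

Sorted: 170, 183, 196, 202, 211, 213, 217, 220, 225, 233, 250, 255, 261, 271, 277, 283, 298, 303, 317, 330.
n = 20.
P10: r = 2.9; ranks 2–3 are 183, 196; interpolating gives 194.7.
P80: r = 16.2; ranks 16–17 are 283, 298; interpolating gives 286.
Difference: 286 − 194.7 = 91.3.

91.30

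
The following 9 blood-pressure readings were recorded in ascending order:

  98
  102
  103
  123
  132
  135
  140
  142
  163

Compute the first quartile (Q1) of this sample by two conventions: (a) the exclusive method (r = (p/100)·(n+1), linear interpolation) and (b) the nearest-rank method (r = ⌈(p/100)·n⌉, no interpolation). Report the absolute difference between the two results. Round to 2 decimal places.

n = 9.
(a) r = 2.5; between ranks 2 (102) and 3 (103): 102.5.
(b) the nearest-rank method: rank 3 → 103.
|102.5 − 103| = 0.5.

0.50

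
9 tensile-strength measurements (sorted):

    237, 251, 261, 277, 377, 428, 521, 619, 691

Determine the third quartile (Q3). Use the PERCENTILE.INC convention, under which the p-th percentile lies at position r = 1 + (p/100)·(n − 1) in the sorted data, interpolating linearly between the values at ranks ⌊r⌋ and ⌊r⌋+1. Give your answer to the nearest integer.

n = 9.
r = 1 + (75/100)·(9 − 1) = 1 + 6 = 7.
r is an integer, so P75 is the value at rank 7: 521.

521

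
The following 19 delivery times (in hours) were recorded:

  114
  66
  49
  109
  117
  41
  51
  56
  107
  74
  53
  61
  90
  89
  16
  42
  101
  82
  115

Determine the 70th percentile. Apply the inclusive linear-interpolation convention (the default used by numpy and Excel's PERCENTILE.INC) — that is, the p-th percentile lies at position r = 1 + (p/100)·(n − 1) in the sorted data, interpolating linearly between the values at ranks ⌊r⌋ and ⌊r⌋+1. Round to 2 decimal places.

Sorted: 16, 41, 42, 49, 51, 53, 56, 61, 66, 74, 82, 89, 90, 101, 107, 109, 114, 115, 117.
n = 19.
r = 1 + (70/100)·(19 − 1) = 1 + 12.6 = 13.6.
Rank 13 is 90 and rank 14 is 101.
Interpolate: 90 + 0.6·(101 − 90) = 90 + 0.6·11 = 96.6.

96.60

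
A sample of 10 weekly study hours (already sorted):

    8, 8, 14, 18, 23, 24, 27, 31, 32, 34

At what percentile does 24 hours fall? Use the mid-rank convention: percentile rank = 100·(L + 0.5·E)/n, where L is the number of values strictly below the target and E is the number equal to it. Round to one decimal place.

Count below 24: L = 5; count equal: E = 1; n = 10.
Percentile rank = 100·(5 + 0.5·1)/10 = 100·5.5/10 = 55.

55.0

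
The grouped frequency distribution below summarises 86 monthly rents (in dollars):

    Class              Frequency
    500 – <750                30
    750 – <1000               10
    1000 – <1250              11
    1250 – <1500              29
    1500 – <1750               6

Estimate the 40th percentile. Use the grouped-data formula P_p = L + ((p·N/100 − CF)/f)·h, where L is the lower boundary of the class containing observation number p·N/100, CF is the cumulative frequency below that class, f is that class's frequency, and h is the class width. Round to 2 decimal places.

N = 86; target position k = 40/100 · 86 = 34.4.
Cumulative frequencies: 30, 40, 51, 80, 86.
Observation 34.4 falls in the class 750 – <1000.
L = 750, CF = 30, f = 10, h = 250.
P40 = 750 + ((34.4 − 30)/10)·250 = 750 + 110 = 860.

860.00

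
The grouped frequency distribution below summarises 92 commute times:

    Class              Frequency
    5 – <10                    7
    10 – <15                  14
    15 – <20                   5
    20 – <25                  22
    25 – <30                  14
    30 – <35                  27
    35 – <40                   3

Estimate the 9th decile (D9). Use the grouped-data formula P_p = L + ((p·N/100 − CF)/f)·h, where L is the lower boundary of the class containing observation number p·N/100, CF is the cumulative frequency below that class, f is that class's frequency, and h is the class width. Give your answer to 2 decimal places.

N = 92; target position k = 90/100 · 92 = 82.8.
Cumulative frequencies: 7, 21, 26, 48, 62, 89, 92.
Observation 82.8 falls in the class 30 – <35.
L = 30, CF = 62, f = 27, h = 5.
P90 = 30 + ((82.8 − 62)/27)·5 = 30 + 3.85185 = 33.8519.

33.85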